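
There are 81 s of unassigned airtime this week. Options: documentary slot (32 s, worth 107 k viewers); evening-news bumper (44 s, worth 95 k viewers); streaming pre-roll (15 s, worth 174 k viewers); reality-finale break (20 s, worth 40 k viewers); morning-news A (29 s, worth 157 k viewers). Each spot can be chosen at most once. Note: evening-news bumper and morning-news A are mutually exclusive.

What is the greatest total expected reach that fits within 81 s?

438

Documentary slot + streaming pre-roll + morning-news A uses 76 of the 81 s and totals 438.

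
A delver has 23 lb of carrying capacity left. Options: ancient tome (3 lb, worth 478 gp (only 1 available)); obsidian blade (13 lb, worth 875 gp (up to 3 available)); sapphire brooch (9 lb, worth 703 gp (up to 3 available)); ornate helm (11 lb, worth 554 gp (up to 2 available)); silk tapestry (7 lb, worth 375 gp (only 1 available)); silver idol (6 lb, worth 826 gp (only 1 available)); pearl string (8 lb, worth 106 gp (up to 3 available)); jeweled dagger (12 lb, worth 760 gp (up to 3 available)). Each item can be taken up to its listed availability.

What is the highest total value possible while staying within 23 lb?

By value per lb: ancient tome 159.33, silver idol 137.67, sapphire brooch 78.11, obsidian blade 67.31 lead.
A density-first pass picks ancient tome + sapphire brooch + silver idol — 2007 at 18 lb.
Dropping sapphire brooch frees 9 lb; slotting in obsidian blade (13 lb) lifts the total to 2179 at 22 lb.
No other feasible combination exceeds 2179.

2179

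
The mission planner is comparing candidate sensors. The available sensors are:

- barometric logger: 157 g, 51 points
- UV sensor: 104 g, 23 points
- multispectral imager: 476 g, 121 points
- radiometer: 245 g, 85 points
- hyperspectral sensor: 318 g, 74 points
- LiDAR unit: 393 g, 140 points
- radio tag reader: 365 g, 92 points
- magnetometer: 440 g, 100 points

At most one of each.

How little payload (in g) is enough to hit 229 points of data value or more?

742

Minimise g subject to total data value ≥ 229.
Taking UV sensor + radiometer + LiDAR unit gives 248 (≥ 229) for 742 g.
No combination under 742 g hits 229.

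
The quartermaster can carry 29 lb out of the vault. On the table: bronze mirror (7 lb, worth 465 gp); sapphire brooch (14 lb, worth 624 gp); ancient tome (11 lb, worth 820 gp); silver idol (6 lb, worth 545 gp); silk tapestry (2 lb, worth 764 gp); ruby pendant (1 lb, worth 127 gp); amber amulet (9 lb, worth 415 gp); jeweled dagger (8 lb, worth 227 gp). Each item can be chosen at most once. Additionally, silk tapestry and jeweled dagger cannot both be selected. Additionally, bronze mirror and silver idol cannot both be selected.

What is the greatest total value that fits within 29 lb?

Taking ancient tome + silver idol + silk tapestry + ruby pendant + amber amulet: 29 lb used, 2671 in value.
Nothing else feasible within 29 lb beats 2671.

2671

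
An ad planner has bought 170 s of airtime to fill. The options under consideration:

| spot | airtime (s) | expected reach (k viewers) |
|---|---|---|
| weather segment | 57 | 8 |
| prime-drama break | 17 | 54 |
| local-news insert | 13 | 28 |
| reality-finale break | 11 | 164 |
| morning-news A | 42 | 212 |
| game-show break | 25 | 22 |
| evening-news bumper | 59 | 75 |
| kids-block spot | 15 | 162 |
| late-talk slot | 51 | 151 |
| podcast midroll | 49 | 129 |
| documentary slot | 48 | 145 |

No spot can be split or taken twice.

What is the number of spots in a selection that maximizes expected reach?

The maximum expected reach within 170 s is 834.
One optimal bundle: reality-finale break + morning-news A + kids-block spot + late-talk slot + documentary slot (167 s).
Every optimal selection uses 5 spots.

5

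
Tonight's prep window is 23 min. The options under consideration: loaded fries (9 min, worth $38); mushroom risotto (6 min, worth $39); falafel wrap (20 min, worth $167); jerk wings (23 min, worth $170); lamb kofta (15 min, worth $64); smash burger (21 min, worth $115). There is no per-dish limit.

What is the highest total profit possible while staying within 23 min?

170

Density check — falafel wrap 8.35, jerk wings 7.39, mushroom risotto 6.50, smash burger 5.48 are the best per min.
Filling by ratio: falafel wrap for 167, with 3 min left unused.
Dropping falafel wrap frees 20 min; slotting in jerk wings (23 min) lifts the total to 170 at 23 min.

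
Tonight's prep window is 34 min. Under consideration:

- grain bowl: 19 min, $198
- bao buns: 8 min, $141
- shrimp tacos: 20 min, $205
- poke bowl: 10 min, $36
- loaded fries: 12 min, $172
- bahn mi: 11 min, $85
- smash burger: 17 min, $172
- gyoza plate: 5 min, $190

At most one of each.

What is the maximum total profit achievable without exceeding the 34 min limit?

By profit per min: gyoza plate 38.00, bao buns 17.62, loaded fries 14.33, grain bowl 10.42 lead.
Filling by ratio: bao buns + loaded fries + gyoza plate for 503, with 9 min left unused.
The 12 min tied up in loaded fries is better spent on shrimp tacos — total rises to 536 (33 min).
Every other selection either busts 34 min or fails to beat 536.

536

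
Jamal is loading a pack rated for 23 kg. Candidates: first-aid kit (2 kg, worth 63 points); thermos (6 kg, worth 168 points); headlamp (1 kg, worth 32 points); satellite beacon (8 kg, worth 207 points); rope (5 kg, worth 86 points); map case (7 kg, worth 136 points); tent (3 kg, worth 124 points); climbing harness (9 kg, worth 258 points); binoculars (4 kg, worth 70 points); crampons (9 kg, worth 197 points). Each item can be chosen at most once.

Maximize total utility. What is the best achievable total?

684

Greedy by ratio would take first-aid kit + thermos + headlamp + tent + climbing harness: 21 kg used, total 645.
Dropping thermos frees 6 kg; slotting in satellite beacon (8 kg) lifts the total to 684 at 23 kg.
The closest alternative, first-aid kit + satellite beacon + tent + climbing harness, reaches only 652.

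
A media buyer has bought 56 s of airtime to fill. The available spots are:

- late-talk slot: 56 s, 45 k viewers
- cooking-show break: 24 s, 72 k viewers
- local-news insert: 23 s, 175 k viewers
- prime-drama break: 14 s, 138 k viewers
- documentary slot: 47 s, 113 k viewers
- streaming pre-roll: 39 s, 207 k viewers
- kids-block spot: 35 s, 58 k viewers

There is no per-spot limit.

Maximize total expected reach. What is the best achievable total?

552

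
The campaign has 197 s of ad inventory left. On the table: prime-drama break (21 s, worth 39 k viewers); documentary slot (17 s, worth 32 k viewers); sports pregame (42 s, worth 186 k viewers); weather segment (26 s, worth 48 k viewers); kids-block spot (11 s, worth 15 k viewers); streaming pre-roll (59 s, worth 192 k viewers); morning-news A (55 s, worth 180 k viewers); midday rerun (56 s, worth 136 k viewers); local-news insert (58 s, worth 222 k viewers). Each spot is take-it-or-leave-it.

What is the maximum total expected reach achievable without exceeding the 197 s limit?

Taking the top-ratio spots first gives prime-drama break + documentary slot + sports pregame + morning-news A + local-news insert for 659 (193 s).
Dropping morning-news A frees 55 s; slotting in streaming pre-roll (59 s) lifts the total to 671 at 197 s.
Next best is sports pregame + weather segment + kids-block spot + streaming pre-roll + local-news insert at 663 (196 s) — short by 8.

671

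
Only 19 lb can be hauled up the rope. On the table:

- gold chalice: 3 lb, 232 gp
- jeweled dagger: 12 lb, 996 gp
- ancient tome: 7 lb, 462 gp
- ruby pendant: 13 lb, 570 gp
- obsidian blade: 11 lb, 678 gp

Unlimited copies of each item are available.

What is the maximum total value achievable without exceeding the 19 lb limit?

1460

By value per lb: jeweled dagger 83.00, gold chalice 77.33, ancient tome 66.00 lead.
2×gold chalice + jeweled dagger uses 18 of the 19 lb and totals 1460.
No other feasible combination exceeds 1460.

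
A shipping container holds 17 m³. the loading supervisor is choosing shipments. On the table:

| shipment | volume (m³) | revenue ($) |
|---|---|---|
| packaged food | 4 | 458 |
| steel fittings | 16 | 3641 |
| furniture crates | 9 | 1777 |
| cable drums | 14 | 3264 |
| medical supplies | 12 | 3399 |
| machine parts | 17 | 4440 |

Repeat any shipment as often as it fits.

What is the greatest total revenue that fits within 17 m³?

4440

Greedy by ratio would take packaged food + medical supplies: 16 m³ used, total 3857.
Dropping packaged food and medical supplies frees 16 m³; slotting in machine parts (17 m³) lifts the total to 4440 at 17 m³.
Every other selection either busts 17 m³ or fails to beat 4440.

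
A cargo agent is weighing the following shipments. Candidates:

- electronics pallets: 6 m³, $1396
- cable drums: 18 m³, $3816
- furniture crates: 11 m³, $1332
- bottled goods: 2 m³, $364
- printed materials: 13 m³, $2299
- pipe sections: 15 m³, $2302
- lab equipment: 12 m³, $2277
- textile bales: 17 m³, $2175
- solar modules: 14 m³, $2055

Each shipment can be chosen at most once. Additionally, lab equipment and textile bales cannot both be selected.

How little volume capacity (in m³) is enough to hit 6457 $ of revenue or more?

Look for the lowest-volume combination reaching 6457.
Taking cable drums + bottled goods + lab equipment gives 6457 (≥ 6457) for 32 m³.
Below 32 m³ the best achievable stays under 6457.

32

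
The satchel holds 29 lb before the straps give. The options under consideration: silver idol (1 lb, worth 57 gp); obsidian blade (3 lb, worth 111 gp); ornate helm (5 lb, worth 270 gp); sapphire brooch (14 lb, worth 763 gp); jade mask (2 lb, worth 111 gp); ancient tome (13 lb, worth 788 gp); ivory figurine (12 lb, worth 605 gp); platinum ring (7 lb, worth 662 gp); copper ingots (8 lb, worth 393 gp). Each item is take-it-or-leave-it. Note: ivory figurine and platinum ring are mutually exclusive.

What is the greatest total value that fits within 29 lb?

1900

A density-first pass picks silver idol + ornate helm + jade mask + ancient tome + platinum ring — 1888 at 28 lb.
Dropping ornate helm and jade mask frees 7 lb; slotting in copper ingots (8 lb) lifts the total to 1900 at 29 lb.
Next best is silver idol + obsidian blade + ornate helm + ancient tome + platinum ring at 1888 (29 lb) — short by 12.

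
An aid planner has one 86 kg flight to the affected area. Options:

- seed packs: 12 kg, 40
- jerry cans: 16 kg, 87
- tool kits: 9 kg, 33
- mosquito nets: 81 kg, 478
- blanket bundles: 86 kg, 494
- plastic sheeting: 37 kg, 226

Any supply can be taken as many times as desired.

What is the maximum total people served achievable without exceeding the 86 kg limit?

Density check — plastic sheeting 6.11, mosquito nets 5.90, blanket bundles 5.74, jerry cans 5.44 are the best per kg.
The ratio heuristic lands on tool kits + 2×plastic sheeting (485) but leaves 3 kg idle.
Dropping tool kits and 2×plastic sheeting frees 83 kg; slotting in blanket bundles (86 kg) lifts the total to 494 at 86 kg.
No other feasible combination exceeds 494.

494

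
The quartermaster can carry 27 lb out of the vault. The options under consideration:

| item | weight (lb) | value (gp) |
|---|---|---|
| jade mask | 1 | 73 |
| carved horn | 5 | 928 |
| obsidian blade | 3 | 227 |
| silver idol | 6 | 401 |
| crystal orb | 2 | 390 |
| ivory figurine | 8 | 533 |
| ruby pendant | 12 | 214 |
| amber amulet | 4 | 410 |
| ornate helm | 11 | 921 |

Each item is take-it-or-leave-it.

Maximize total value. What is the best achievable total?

2949

Ranking by ratio (value/lb): crystal orb 195.00, carved horn 185.60, amber amulet 102.50, ornate helm 83.73.
Taking jade mask + carved horn + obsidian blade + crystal orb + amber amulet + ornate helm: 26 lb used, 2949 in value.
The closest alternative, carved horn + obsidian blade + crystal orb + amber amulet + ornate helm, reaches only 2876.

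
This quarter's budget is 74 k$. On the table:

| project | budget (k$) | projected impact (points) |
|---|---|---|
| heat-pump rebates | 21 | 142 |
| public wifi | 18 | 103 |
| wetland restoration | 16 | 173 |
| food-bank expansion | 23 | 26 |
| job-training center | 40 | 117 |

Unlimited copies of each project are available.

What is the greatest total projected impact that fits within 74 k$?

692

4×wetland restoration uses 64 of the 74 k$ and totals 692.
The spare 10 k$ is too small for any remaining project, and no exchange beats 692.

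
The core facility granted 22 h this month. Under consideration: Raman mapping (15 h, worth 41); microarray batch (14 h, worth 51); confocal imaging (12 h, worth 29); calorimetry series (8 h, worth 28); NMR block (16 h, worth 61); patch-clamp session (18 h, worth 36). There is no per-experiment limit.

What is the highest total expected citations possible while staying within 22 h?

79

Filling by ratio: NMR block for 61, with 6 h left unused.
Dropping NMR block frees 16 h; slotting in microarray batch + calorimetry series (22 h) lifts the total to 79 at 22 h.
Every other selection either busts 22 h or fails to beat 79.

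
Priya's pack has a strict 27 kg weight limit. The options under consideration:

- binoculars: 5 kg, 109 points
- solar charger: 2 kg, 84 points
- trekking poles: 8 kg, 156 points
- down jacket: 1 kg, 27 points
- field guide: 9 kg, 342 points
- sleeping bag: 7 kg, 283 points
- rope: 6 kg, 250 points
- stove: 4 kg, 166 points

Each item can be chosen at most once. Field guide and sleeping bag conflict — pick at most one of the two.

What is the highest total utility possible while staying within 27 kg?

Filling by ratio: binoculars + solar charger + down jacket + sleeping bag + rope + stove for 919, with 2 kg left unused.
Replace sleeping bag with field guide: the trade gains 59 net, giving 978 at 27 kg.
No other feasible combination exceeds 978.

978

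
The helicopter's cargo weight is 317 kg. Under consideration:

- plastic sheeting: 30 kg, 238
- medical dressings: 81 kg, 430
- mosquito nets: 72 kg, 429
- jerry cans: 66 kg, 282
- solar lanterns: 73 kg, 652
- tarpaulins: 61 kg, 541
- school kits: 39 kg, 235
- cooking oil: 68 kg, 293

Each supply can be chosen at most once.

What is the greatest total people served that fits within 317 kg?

2290

Ranking by ratio (people served/kg): solar lanterns 8.93, tarpaulins 8.87, plastic sheeting 7.93.
The ratio heuristic lands on plastic sheeting + mosquito nets + solar lanterns + tarpaulins + school kits (2095) but leaves 42 kg idle.
The 39 kg tied up in school kits is better spent on medical dressings — total rises to 2290 (317 kg).
No other feasible combination exceeds 2290.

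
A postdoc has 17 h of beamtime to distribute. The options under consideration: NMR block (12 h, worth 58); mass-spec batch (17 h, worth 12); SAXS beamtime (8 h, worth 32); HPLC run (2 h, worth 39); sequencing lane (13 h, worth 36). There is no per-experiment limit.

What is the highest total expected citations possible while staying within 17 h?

312

Density check — HPLC run 19.50, NMR block 4.83, SAXS beamtime 4.00 are the best per h.
Best packing: 8×HPLC run — 16 h, 312 total.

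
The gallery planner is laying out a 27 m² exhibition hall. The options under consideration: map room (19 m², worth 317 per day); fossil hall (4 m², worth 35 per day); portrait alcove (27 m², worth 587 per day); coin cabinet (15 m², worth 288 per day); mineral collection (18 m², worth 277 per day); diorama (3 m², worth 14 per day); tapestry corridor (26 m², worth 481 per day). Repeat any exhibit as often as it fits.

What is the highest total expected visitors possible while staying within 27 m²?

Ranking by ratio (expected visitors/m²): portrait alcove 21.74, coin cabinet 19.20, tapestry corridor 18.50, map room 16.68.
Best packing: portrait alcove — 27 m², 587 total.

587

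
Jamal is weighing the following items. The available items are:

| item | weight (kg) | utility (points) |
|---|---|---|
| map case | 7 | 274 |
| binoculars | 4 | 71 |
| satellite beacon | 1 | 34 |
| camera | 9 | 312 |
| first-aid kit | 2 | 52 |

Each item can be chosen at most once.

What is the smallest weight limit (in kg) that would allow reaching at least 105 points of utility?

5

Look for the lowest-weight combination reaching 105.
Taking binoculars + satellite beacon gives 105 (≥ 105) for 5 kg.
No combination under 5 kg hits 105.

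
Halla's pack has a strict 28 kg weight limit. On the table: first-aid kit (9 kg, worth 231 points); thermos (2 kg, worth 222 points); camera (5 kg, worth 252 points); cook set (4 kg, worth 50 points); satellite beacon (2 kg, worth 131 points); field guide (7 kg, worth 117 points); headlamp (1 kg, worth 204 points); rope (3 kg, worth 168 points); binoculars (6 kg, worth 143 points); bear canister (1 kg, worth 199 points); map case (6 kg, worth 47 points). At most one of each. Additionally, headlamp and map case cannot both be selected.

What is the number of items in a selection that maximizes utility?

8

The maximum utility within 28 kg is 1457.
first-aid kit + thermos + camera + cook set + satellite beacon + headlamp + rope + bear canister hits 1457 at 27 kg.
All optima have 8 items.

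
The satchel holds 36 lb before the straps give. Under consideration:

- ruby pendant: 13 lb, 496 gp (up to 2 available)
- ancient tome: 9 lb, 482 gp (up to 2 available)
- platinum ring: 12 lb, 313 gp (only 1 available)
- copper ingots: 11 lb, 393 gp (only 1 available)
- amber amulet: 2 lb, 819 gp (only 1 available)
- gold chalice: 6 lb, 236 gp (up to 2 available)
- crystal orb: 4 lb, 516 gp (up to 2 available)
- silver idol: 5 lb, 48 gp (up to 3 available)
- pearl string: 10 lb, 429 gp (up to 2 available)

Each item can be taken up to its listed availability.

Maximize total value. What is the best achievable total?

The ratio ordering already packs tightly: 2×ancient tome + amber amulet + gold chalice + 2×crystal orb, 34 lb, 3051.
The spare 2 lb is too small for any remaining item, and no exchange beats 3051.

3051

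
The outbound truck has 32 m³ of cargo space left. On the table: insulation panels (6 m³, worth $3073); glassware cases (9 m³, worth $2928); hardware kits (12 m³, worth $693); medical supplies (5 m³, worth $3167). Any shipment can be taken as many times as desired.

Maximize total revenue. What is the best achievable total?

19002

Taking 6×medical supplies: 30 m³ used, 19002 in revenue.
Every other selection either busts 32 m³ or fails to beat 19002.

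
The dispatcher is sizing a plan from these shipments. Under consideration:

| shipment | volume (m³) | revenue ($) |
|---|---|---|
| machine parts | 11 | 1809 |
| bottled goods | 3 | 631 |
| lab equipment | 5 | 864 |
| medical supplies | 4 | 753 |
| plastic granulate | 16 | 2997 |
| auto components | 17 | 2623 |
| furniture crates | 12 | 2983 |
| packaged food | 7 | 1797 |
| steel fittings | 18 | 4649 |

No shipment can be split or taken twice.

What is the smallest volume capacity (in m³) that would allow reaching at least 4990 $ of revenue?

Look for the lowest-volume combination reaching 4990.
Taking bottled goods + steel fittings gives 5280 (≥ 4990) for 21 m³.
No combination under 21 m³ hits 4990.

21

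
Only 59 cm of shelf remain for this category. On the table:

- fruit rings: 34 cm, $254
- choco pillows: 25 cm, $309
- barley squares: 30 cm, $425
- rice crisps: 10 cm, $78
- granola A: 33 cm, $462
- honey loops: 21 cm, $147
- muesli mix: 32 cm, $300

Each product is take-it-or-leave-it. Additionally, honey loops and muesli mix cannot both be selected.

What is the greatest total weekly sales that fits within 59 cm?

771

Ranking by ratio (weekly sales/cm): barley squares 14.17, granola A 14.00, choco pillows 12.36.
Greedy by ratio would take choco pillows + barley squares: 55 cm used, total 734.
Replace barley squares with granola A: the trade gains 37 net, giving 771 at 58 cm.
That's the maximum — no feasible swap from here does better than 771.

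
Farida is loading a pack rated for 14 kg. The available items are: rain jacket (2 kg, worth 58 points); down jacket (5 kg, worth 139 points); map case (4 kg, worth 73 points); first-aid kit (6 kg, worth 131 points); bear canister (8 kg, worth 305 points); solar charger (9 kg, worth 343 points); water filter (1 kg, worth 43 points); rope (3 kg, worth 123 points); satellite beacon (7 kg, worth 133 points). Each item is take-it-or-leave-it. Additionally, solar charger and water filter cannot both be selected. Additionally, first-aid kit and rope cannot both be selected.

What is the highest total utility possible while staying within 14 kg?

Density check — water filter 43.00, rope 41.00, bear canister 38.12, solar charger 38.11 are the best per kg.
Rain jacket + bear canister + water filter + rope uses 14 of the 14 kg and totals 529.

529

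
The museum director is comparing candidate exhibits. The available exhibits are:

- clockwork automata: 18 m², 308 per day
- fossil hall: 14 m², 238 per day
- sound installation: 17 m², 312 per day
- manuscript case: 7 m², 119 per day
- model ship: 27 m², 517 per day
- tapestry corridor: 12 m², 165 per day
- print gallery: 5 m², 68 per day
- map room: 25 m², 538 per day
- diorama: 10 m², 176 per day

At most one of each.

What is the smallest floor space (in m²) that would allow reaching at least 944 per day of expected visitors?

49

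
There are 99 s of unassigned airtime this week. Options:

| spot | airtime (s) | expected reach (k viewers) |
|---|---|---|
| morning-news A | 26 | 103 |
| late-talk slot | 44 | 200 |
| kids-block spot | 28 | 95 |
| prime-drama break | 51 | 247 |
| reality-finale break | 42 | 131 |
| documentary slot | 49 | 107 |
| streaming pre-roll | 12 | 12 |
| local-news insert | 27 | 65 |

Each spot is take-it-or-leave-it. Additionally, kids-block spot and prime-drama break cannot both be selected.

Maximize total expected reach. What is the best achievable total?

447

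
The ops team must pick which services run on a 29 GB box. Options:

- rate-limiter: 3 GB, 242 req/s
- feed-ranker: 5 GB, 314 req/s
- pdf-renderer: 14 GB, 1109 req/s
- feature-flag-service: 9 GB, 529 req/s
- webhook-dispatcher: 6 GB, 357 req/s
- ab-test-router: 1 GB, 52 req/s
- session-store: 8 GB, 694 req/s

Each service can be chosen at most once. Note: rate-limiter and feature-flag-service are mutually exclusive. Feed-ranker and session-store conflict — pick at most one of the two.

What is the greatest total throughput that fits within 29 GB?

2212

By throughput per GB: session-store 86.75, rate-limiter 80.67, pdf-renderer 79.21, feed-ranker 62.80 lead.
The ratio heuristic lands on rate-limiter + pdf-renderer + ab-test-router + session-store (2097) but leaves 3 GB idle.
Replace rate-limiter with webhook-dispatcher: the trade gains 115 net, giving 2212 at 29 GB.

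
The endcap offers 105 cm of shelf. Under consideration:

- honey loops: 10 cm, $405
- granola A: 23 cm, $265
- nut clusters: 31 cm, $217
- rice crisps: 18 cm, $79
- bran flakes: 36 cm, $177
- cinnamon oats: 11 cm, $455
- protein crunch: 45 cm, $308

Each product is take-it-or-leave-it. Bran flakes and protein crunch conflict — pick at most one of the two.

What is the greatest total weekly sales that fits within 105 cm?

Ranking by ratio (weekly sales/cm): cinnamon oats 41.36, honey loops 40.50, granola A 11.52.
The ratio heuristic lands on honey loops + granola A + nut clusters + rice crisps + cinnamon oats (1421) but leaves 12 cm idle.
The 49 cm tied up in nut clusters and rice crisps is better spent on protein crunch — total rises to 1433 (89 cm).
The closest alternative, honey loops + granola A + nut clusters + rice crisps + cinnamon oats, reaches only 1421.

1433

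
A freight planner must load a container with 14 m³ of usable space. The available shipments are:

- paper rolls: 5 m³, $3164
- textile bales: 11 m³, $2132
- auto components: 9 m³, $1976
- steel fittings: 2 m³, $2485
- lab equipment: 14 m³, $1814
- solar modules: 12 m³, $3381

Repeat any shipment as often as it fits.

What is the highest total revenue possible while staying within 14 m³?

By revenue per m³: steel fittings 1242.50, paper rolls 632.80, solar modules 281.75 lead.
Taking 7×steel fittings: 14 m³ used, 17395 in revenue.
Nothing else within 14 m³ beats 17395.

17395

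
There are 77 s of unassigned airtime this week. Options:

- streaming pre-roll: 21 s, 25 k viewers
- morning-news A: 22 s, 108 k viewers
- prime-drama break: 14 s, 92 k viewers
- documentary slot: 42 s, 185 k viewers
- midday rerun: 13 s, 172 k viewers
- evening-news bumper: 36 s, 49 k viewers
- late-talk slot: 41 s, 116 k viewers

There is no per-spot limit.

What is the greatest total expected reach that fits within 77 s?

860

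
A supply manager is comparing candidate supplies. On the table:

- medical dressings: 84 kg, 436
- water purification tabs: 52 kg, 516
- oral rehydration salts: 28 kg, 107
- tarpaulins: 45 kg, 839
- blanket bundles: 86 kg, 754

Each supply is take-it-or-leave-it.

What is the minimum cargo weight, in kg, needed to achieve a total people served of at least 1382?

Minimise kg subject to total people served ≥ 1382.
water purification tabs + oral rehydration salts + tarpaulins: 1462 people served at 125 kg.
No combination under 125 kg hits 1382.

125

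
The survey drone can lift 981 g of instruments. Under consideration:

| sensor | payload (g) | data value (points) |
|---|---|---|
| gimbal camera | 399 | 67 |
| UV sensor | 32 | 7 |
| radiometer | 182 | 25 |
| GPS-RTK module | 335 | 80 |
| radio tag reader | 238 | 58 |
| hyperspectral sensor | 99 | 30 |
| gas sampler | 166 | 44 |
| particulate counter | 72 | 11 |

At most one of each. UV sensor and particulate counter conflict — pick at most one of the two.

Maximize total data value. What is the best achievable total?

223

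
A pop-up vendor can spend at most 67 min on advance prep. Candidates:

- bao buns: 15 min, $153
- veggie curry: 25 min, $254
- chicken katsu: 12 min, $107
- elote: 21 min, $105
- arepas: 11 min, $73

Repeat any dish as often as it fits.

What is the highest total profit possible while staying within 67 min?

667

The ratio heuristic lands on 4×bao buns (612) but leaves 7 min idle.
The 30 min tied up in 2×bao buns is better spent on veggie curry + chicken katsu — total rises to 667 (67 min).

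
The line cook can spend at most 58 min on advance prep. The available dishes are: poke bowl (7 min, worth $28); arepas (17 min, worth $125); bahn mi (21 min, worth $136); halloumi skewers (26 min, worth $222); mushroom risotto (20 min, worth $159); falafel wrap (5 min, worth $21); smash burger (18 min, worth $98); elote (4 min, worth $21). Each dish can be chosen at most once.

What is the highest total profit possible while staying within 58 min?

Taking the top-ratio dishes first gives halloumi skewers + mushroom risotto + falafel wrap + elote for 423 (55 min).
Replace elote with poke bowl: the trade gains 7 net, giving 430 at 58 min.
Poke bowl + halloumi skewers + mushroom risotto + elote matches that 430 at 57 min; no feasible combination exceeds it.

430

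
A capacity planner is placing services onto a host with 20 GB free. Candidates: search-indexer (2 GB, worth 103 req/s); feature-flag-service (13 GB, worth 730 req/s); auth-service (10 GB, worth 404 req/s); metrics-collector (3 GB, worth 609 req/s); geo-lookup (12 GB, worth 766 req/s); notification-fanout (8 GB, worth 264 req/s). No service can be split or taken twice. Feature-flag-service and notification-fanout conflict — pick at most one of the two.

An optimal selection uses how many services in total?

The maximum throughput within 20 GB is 1478.
search-indexer + metrics-collector + geo-lookup hits 1478 at 17 GB.
Every optimal selection uses 3 services.

3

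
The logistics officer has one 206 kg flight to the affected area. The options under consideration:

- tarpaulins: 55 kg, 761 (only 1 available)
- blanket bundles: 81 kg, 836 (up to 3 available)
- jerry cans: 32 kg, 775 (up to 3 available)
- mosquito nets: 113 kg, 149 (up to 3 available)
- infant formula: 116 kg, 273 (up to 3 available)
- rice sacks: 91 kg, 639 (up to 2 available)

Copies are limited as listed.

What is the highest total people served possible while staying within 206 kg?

3161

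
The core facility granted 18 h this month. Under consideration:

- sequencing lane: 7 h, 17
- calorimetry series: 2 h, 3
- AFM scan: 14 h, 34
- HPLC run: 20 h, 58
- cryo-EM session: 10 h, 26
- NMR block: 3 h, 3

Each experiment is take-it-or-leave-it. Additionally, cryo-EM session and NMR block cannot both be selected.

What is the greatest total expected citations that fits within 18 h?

43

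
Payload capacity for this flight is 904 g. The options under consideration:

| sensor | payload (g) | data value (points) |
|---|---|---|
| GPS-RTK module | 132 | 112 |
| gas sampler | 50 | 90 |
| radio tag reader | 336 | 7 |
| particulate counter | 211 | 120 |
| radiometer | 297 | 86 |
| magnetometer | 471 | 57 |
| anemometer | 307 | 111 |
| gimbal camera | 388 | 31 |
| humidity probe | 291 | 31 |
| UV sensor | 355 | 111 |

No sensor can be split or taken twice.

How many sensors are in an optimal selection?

The maximum data value within 904 g is 433.
For example GPS-RTK module + gas sampler + particulate counter + anemometer achieves it, using 700 g.
Any selection reaching 433 contains exactly 4 sensors.

4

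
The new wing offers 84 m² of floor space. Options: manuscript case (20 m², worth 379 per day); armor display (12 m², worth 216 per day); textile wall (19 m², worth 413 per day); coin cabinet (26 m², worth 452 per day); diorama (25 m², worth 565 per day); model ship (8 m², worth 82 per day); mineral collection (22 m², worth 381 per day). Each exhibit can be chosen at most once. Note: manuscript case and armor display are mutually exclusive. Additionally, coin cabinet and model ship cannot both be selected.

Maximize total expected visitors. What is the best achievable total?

Best packing: armor display + textile wall + coin cabinet + diorama — 82 m², 1646 total.
The closest alternative, armor display + textile wall + diorama + mineral collection, reaches only 1575.

1646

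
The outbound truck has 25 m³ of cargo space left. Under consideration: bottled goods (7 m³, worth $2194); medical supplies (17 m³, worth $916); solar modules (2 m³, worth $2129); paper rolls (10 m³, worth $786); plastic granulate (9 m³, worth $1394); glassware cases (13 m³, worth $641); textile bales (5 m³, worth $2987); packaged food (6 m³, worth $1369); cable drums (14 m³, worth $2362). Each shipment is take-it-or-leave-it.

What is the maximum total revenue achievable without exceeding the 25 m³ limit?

8704

Density check — solar modules 1064.50, textile bales 597.40, bottled goods 313.43, packaged food 228.17 are the best per m³.
A density-first pass picks bottled goods + solar modules + textile bales + packaged food — 8679 at 20 m³.
Dropping packaged food frees 6 m³; slotting in plastic granulate (9 m³) lifts the total to 8704 at 23 m³.
Nothing else within 25 m³ beats 8704.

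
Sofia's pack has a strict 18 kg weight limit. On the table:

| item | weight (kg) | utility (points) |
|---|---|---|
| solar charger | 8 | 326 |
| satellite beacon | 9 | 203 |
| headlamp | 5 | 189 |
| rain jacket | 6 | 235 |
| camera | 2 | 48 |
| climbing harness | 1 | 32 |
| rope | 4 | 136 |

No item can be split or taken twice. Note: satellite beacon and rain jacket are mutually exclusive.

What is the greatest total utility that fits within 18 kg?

Best packing: solar charger + rain jacket + rope — 18 kg, 697 total.

697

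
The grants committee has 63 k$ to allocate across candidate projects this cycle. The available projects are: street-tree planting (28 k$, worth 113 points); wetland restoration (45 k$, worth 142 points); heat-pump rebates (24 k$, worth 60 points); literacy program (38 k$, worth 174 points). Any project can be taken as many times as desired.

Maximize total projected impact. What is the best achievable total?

The ratio ordering already packs tightly: heat-pump rebates + literacy program, 62 k$, 234.

234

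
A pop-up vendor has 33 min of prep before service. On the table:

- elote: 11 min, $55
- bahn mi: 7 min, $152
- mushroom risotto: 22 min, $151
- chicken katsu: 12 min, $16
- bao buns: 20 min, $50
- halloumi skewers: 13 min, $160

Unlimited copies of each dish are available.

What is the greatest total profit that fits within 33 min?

608

Density check — bahn mi 21.71, halloumi skewers 12.31, mushroom risotto 6.86 are the best per min.
Best packing: 4×bahn mi — 28 min, 608 total.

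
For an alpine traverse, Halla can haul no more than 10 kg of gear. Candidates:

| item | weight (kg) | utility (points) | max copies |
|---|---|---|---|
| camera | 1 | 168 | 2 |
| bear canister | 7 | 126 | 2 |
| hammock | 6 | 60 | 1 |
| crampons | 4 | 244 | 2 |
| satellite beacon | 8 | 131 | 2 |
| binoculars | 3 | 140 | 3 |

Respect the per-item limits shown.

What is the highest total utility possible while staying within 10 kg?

824

Ranking by ratio (utility/kg): camera 168.00, crampons 61.00, binoculars 46.67.
2×camera + 2×crampons uses 10 of the 10 kg and totals 824.
Nothing else within 10 kg beats 824.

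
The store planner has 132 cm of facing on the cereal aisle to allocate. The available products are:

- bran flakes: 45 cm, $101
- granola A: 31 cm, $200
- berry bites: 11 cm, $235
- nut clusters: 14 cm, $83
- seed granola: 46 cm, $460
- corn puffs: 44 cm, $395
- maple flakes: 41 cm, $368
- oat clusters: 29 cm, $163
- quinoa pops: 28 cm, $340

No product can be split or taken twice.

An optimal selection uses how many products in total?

Best achievable weekly sales is 1430.
One optimal bundle: berry bites + seed granola + corn puffs + quinoa pops (129 cm).
Every optimal selection uses 4 products.

4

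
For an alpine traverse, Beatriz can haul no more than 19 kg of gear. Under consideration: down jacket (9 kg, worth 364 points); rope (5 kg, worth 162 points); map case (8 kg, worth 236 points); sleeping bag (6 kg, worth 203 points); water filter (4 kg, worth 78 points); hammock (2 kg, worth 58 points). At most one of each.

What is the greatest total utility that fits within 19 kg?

658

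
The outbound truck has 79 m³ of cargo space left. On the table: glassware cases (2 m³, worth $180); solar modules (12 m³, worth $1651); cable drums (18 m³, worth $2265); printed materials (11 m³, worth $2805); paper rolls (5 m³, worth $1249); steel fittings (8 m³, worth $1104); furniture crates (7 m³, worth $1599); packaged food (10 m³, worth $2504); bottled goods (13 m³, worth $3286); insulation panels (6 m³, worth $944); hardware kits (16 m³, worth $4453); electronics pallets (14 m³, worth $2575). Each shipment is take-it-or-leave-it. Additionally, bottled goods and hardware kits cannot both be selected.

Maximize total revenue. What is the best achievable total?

Ranking by ratio (revenue/m³): hardware kits 278.31, printed materials 255.00, bottled goods 252.77, packaged food 250.40.
Taking glassware cases + printed materials + paper rolls + steel fittings + furniture crates + packaged food + insulation panels + hardware kits + electronics pallets: 79 m³ used, 17413 in revenue.
Nothing else feasible within 79 m³ beats 17413.

17413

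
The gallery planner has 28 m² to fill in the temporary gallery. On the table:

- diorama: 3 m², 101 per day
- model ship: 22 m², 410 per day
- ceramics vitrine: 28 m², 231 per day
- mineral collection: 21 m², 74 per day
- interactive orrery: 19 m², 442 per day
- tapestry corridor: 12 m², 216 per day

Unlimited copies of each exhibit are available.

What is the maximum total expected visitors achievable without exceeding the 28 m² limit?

909

9×diorama uses 27 of the 28 m² and totals 909.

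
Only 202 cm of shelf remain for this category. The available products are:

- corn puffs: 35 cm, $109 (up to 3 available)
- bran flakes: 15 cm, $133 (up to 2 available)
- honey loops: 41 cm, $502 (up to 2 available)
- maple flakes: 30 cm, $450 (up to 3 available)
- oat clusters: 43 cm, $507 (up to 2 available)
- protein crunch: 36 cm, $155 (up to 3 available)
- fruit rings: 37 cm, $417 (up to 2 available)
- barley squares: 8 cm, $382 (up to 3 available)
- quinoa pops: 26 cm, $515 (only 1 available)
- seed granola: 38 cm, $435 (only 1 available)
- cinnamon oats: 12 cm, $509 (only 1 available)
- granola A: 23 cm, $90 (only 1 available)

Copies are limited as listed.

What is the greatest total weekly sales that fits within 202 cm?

Density check — barley squares 47.75, cinnamon oats 42.42, quinoa pops 19.81, maple flakes 15.00 are the best per cm.
The ratio heuristic lands on honey loops + 3×maple flakes + 3×barley squares + quinoa pops + cinnamon oats (4022) but leaves 9 cm idle.
The 41 cm tied up in honey loops is better spent on oat clusters — total rises to 4027 (195 cm).
Every other selection either busts 202 cm or exceeds an availability limit or fails to beat 4027.

4027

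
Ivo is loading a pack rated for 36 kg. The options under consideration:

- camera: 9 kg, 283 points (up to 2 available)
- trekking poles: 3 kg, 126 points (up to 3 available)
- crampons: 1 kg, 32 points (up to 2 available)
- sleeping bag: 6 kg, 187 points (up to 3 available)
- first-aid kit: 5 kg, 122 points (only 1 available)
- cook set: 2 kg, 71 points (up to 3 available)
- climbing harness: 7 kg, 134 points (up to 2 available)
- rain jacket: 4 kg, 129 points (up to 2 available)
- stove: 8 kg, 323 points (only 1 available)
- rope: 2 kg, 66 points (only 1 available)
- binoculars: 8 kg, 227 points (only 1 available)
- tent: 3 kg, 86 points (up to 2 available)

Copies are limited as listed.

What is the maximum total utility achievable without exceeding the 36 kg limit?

1328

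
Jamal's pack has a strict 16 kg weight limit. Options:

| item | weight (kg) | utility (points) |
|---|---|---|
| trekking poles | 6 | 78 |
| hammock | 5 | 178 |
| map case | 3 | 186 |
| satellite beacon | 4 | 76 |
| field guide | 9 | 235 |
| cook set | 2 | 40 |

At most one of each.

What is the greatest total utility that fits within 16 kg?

Filling by ratio: hammock + map case + satellite beacon + cook set for 480, with 2 kg left unused.
Replace hammock and cook set with field guide: the trade gains 17 net, giving 497 at 16 kg.
Every other selection either busts 16 kg or fails to beat 497.

497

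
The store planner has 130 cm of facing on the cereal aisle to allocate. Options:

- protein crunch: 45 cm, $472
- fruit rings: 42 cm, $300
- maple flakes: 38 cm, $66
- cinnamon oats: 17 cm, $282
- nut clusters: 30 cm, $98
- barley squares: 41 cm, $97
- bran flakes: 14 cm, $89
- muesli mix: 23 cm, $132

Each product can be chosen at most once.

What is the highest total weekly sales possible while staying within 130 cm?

1186

A density-first pass picks protein crunch + fruit rings + cinnamon oats + bran flakes — 1143 at 118 cm.
Replace bran flakes with muesli mix: the trade gains 43 net, giving 1186 at 127 cm.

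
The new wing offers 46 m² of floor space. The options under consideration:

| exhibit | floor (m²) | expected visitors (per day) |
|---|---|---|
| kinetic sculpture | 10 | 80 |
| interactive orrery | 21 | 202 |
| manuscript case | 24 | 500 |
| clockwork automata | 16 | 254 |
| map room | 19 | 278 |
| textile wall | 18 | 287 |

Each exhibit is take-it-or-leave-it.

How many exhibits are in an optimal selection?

2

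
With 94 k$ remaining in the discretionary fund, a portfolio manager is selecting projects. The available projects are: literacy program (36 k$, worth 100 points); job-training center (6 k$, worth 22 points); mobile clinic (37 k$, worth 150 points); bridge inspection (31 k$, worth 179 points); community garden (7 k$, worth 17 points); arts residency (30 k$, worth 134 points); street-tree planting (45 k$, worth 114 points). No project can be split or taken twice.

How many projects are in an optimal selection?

Optimal total is 368.
For example job-training center + mobile clinic + bridge inspection + community garden achieves it, using 81 k$.
Any selection reaching 368 contains exactly 4 projects.

4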